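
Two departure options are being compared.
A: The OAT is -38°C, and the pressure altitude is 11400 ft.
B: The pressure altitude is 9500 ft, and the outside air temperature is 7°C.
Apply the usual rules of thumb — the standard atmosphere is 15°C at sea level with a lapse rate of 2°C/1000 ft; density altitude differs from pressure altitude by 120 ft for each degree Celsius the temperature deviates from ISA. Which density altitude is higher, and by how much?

B by 3044 ft

A: ISA temp = -7.8°C, deviation -30.2°C, DA = 11400 + 120 × (-30.2) = 7776 ft.
B: ISA temp = -4°C, deviation +11°C, DA = 9500 + 120 × 11 = 10820 ft.
B is higher by 10820 − 7776 = 3044 ft.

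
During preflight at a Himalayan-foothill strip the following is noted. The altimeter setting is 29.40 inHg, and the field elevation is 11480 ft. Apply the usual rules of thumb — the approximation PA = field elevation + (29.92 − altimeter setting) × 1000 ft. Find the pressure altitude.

12000 ft

Pressure correction = (29.92 − 29.40) × 1000 = +520 ft.
Pressure altitude = 11480 + (+520) = 12000 ft.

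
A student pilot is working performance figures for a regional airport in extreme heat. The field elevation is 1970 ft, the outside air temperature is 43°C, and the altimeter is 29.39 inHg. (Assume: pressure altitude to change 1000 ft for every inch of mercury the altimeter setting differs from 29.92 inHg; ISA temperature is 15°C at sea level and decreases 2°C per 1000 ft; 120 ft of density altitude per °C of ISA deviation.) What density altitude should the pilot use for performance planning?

6460 ft

Pressure altitude = 1970 + (29.92 − 29.39) × 1000 = 1970 + (+530) = 2500 ft.
ISA temperature at 2500 ft = 15 − 2 × (2500/1000) = 10°C.
ISA deviation = 43 − 10 = +33°C.
Density altitude = 2500 + 120 × (33) = 6460 ft.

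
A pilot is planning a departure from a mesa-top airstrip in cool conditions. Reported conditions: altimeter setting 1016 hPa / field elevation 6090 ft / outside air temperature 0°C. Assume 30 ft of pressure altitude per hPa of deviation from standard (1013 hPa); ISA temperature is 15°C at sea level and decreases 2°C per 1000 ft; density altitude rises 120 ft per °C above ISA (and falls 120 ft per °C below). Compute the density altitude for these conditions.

5640 ft

Pressure altitude = 6090 + (1013 − 1016) × 30 = 6090 + (-90) = 6000 ft.
ISA temperature at 6000 ft = 15 − 2 × (6000/1000) = 3°C.
ISA deviation = 0 − 3 = -3°C.
Density altitude = 6000 + 120 × (-3) = 5640 ft.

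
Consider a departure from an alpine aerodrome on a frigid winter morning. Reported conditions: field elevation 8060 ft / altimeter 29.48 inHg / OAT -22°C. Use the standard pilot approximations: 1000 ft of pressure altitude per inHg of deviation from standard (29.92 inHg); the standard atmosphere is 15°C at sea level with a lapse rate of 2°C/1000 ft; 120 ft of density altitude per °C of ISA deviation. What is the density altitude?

Pressure altitude = 8060 + (29.92 − 29.48) × 1000 = 8060 + (+440) = 8500 ft.
ISA temperature at 8500 ft = 15 − 2 × (8500/1000) = -2°C.
ISA deviation = -22 − (-2) = -20°C.
Density altitude = 8500 + 120 × (-20) = 6100 ft.

6100 ft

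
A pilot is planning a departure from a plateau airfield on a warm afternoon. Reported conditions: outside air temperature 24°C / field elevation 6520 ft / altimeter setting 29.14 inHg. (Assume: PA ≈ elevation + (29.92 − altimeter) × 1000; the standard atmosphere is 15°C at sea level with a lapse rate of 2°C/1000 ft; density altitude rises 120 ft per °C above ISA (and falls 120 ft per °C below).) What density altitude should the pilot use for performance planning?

Pressure altitude = 6520 + (29.92 − 29.14) × 1000 = 6520 + (+780) = 7300 ft.
ISA temperature at 7300 ft = 15 − 2 × (7300/1000) = 0.4°C.
ISA deviation = 24 − 0.4 = +23.6°C.
Density altitude = 7300 + 120 × (23.6) = 10132 ft.

10132 ft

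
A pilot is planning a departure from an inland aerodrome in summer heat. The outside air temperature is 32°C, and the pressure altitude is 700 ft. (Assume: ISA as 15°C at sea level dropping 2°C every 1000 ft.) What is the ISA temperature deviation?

ISA+18.4°C

ISA temperature at 700 ft = 15 − 2 × (700/1000) = 13.6°C.
Deviation = OAT − ISA = 32 − 13.6 = +18.4°C.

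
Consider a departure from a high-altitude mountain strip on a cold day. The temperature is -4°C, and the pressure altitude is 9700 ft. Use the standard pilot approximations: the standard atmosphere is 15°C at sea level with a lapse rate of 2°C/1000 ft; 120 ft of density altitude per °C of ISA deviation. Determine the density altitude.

ISA temperature at 9700 ft = 15 − 2 × (9700/1000) = -4.4°C.
ISA deviation = -4 − (-4.4) = +0.4°C.
Density altitude = 9700 + 120 × (0.4) = 9700 + (+48) = 9748 ft.

9748 ft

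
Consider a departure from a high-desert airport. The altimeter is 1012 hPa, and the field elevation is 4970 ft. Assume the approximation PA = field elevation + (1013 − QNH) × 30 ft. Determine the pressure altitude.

5000 ft

Pressure correction = (1013 − 1012) × 30 = +30 ft.
Pressure altitude = 4970 + (+30) = 5000 ft.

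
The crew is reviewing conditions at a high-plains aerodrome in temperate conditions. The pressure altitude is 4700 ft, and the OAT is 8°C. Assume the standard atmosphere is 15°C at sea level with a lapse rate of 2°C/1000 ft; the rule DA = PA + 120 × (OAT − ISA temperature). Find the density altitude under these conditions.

ISA temperature at 4700 ft = 15 − 2 × (4700/1000) = 5.6°C.
ISA deviation = 8 − 5.6 = +2.4°C.
Density altitude = 4700 + 120 × (2.4) = 4700 + (+288) = 4988 ft.

4988 ft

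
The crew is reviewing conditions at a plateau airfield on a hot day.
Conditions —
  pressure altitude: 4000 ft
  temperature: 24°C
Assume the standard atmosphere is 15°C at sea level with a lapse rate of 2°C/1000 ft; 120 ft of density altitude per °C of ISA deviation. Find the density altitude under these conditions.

6040 ft

ISA temperature at 4000 ft = 15 − 2 × (4000/1000) = 7°C.
ISA deviation = 24 − 7 = +17°C.
Density altitude = 4000 + 120 × (17) = 4000 + (+2040) = 6040 ft.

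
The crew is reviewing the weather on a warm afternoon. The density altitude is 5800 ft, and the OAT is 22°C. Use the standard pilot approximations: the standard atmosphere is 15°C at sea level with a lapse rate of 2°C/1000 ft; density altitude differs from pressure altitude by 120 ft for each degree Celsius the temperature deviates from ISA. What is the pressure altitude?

4000 ft

DA = PA + 120 × (OAT − (15 − 2·PA/1000)) = PA + 120·OAT − 1800 + 0.24·PA = 1.24·PA + 120·OAT − 1800.
So 1.24·PA = 5800 − 120 × 22 + 1800 = 4960.
PA = 4960 / 1.24 = 4000 ft.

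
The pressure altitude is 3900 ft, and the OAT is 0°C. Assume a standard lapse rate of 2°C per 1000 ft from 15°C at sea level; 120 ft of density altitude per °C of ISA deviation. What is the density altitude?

3036 ft

ISA temperature at 3900 ft = 15 − 2 × (3900/1000) = 7.2°C.
ISA deviation = 0 − 7.2 = -7.2°C.
Density altitude = 3900 + 120 × (-7.2) = 3900 + (-864) = 3036 ft.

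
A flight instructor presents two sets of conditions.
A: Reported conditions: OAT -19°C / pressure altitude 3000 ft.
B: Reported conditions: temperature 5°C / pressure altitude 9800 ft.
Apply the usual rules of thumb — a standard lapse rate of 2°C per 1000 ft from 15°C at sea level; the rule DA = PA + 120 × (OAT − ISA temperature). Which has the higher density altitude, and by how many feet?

B by 11312 ft

A: ISA temp = 9°C, deviation -28°C, DA = 3000 + 120 × (-28) = -360 ft.
B: ISA temp = -4.6°C, deviation +9.6°C, DA = 9800 + 120 × 9.6 = 10952 ft.
B is higher by 10952 − (-360) = 11312 ft.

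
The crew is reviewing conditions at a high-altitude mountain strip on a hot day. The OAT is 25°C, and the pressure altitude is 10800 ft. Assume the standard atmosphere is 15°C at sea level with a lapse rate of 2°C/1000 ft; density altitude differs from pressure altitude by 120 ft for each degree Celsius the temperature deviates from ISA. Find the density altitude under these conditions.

14592 ft

ISA temperature at 10800 ft = 15 − 2 × (10800/1000) = -6.6°C.
ISA deviation = 25 − (-6.6) = +31.6°C.
Density altitude = 10800 + 120 × (31.6) = 10800 + (+3792) = 14592 ft.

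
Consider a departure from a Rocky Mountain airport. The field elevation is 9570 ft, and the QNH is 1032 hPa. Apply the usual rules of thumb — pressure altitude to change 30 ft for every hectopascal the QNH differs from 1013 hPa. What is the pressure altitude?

Pressure correction = (1013 − 1032) × 30 = -570 ft.
Pressure altitude = 9570 + (-570) = 9000 ft.

9000 ft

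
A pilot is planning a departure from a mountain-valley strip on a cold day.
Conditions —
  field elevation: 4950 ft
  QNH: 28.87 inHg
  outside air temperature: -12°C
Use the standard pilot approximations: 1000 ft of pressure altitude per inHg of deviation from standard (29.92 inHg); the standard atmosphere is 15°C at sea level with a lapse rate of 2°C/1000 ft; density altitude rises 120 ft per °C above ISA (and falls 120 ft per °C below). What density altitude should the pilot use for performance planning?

Pressure altitude = 4950 + (29.92 − 28.87) × 1000 = 4950 + (+1050) = 6000 ft.
ISA temperature at 6000 ft = 15 − 2 × (6000/1000) = 3°C.
ISA deviation = -12 − 3 = -15°C.
Density altitude = 6000 + 120 × (-15) = 4200 ft.

4200 ft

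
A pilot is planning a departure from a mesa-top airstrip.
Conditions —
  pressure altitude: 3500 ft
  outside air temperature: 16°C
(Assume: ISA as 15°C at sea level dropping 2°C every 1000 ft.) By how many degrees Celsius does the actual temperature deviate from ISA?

ISA+8°C

ISA temperature at 3500 ft = 15 − 2 × (3500/1000) = 8°C.
Deviation = OAT − ISA = 16 − 8 = +8°C.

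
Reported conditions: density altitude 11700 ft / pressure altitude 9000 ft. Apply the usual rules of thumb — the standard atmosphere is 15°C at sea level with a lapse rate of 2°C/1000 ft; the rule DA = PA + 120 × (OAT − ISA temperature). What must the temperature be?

Density altitude − pressure altitude = 11700 − 9000 = +2700 ft.
At 120 ft/°C that is an ISA deviation of 2700/120 = +22.5°C.
ISA temperature at 9000 ft = 15 − 2 × (9000/1000) = -3°C.
OAT = ISA + deviation = -3 + (+22.5) = 19.5°C.

19.5°C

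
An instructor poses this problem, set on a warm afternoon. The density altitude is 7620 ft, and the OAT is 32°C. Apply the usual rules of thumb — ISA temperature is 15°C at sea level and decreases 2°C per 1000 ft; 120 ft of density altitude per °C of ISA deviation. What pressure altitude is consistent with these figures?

DA = PA + 120 × (OAT − (15 − 2·PA/1000)) = PA + 120·OAT − 1800 + 0.24·PA = 1.24·PA + 120·OAT − 1800.
So 1.24·PA = 7620 − 120 × 32 + 1800 = 5580.
PA = 5580 / 1.24 = 4500 ft.

4500 ft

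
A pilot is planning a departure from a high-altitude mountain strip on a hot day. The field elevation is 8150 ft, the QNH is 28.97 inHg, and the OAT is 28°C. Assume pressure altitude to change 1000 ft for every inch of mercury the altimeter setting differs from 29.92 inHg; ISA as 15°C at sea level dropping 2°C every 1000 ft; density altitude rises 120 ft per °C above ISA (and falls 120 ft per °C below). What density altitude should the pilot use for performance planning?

Pressure altitude = 8150 + (29.92 − 28.97) × 1000 = 8150 + (+950) = 9100 ft.
ISA temperature at 9100 ft = 15 − 2 × (9100/1000) = -3.2°C.
ISA deviation = 28 − (-3.2) = +31.2°C.
Density altitude = 9100 + 120 × (31.2) = 12844 ft.

12844 ft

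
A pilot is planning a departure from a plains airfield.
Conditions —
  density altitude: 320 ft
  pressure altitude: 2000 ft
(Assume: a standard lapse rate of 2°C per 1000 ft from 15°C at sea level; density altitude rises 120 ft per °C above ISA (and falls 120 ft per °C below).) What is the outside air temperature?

-3°C

Density altitude − pressure altitude = 320 − 2000 = -1680 ft.
At 120 ft/°C that is an ISA deviation of -1680/120 = -14°C.
ISA temperature at 2000 ft = 15 − 2 × (2000/1000) = 11°C.
OAT = ISA + deviation = 11 + (-14) = -3°C.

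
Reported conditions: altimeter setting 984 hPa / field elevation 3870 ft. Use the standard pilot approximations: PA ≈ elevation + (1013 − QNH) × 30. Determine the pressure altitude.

Pressure correction = (1013 − 984) × 30 = +870 ft.
Pressure altitude = 3870 + (+870) = 4740 ft.

4740 ft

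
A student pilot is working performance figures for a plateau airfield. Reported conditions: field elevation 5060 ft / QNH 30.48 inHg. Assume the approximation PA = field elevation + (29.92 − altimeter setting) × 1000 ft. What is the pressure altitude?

Pressure correction = (29.92 − 30.48) × 1000 = -560 ft.
Pressure altitude = 5060 + (-560) = 4500 ft.

4500 ft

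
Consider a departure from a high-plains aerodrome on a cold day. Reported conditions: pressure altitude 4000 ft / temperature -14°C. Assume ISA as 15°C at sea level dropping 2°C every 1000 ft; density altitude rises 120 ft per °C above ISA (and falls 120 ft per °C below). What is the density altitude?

ISA temperature at 4000 ft = 15 − 2 × (4000/1000) = 7°C.
ISA deviation = -14 − 7 = -21°C.
Density altitude = 4000 + 120 × (-21) = 4000 + (-2520) = 1480 ft.

1480 ft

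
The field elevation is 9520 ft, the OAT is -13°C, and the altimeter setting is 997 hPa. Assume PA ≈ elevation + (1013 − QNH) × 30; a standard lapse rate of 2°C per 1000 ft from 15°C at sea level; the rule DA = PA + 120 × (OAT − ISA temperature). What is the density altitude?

9040 ft

Pressure altitude = 9520 + (1013 − 997) × 30 = 9520 + (+480) = 10000 ft.
ISA temperature at 10000 ft = 15 − 2 × (10000/1000) = -5°C.
ISA deviation = -13 − (-5) = -8°C.
Density altitude = 10000 + 120 × (-8) = 9040 ft.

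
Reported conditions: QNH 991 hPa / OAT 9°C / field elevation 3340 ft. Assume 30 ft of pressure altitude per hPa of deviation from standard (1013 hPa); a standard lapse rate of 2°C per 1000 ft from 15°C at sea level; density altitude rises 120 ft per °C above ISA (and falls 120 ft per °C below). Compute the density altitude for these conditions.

Pressure altitude = 3340 + (1013 − 991) × 30 = 3340 + (+660) = 4000 ft.
ISA temperature at 4000 ft = 15 − 2 × (4000/1000) = 7°C.
ISA deviation = 9 − 7 = +2°C.
Density altitude = 4000 + 120 × (2) = 4240 ft.

4240 ft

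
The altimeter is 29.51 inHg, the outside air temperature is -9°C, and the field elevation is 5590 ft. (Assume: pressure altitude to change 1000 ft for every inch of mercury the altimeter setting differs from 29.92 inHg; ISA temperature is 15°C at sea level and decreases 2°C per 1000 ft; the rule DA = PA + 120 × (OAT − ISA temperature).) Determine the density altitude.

Pressure altitude = 5590 + (29.92 − 29.51) × 1000 = 5590 + (+410) = 6000 ft.
ISA temperature at 6000 ft = 15 − 2 × (6000/1000) = 3°C.
ISA deviation = -9 − 3 = -12°C.
Density altitude = 6000 + 120 × (-12) = 4560 ft.

4560 ft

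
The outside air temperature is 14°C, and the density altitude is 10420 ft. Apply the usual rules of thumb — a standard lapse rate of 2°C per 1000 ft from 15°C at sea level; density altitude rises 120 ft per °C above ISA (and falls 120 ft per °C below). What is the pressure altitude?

DA = PA + 120 × (OAT − (15 − 2·PA/1000)) = PA + 120·OAT − 1800 + 0.24·PA = 1.24·PA + 120·OAT − 1800.
So 1.24·PA = 10420 − 120 × 14 + 1800 = 10540.
PA = 10540 / 1.24 = 8500 ft.

8500 ft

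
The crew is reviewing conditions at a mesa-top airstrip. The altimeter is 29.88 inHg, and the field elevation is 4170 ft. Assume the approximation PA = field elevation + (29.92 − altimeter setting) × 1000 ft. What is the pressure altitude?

Pressure correction = (29.92 − 29.88) × 1000 = +40 ft.
Pressure altitude = 4170 + (+40) = 4210 ft.

4210 ft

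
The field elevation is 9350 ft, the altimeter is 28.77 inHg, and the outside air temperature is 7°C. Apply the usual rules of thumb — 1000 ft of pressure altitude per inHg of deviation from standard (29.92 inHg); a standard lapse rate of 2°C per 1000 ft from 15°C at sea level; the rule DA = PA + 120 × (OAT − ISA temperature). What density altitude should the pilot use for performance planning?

Pressure altitude = 9350 + (29.92 − 28.77) × 1000 = 9350 + (+1150) = 10500 ft.
ISA temperature at 10500 ft = 15 − 2 × (10500/1000) = -6°C.
ISA deviation = 7 − (-6) = +13°C.
Density altitude = 10500 + 120 × (13) = 12060 ft.

12060 ft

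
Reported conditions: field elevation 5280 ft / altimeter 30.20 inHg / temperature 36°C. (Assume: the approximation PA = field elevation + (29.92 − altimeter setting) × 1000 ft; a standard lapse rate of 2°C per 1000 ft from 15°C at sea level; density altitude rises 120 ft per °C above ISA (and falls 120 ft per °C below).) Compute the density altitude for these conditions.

Pressure altitude = 5280 + (29.92 − 30.20) × 1000 = 5280 + (-280) = 5000 ft.
ISA temperature at 5000 ft = 15 − 2 × (5000/1000) = 5°C.
ISA deviation = 36 − 5 = +31°C.
Density altitude = 5000 + 120 × (31) = 8720 ft.

8720 ft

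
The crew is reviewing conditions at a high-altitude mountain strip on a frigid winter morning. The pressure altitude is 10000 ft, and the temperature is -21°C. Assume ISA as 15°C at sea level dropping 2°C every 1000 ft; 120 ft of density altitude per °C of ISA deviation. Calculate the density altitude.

8080 ft

ISA temperature at 10000 ft = 15 − 2 × (10000/1000) = -5°C.
ISA deviation = -21 − (-5) = -16°C.
Density altitude = 10000 + 120 × (-16) = 10000 + (-1920) = 8080 ft.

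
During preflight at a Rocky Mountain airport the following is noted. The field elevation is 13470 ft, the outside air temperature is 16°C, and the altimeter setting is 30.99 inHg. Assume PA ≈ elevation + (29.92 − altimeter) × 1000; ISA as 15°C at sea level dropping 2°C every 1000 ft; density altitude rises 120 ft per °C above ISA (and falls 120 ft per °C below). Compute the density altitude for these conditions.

15496 ft

Pressure altitude = 13470 + (29.92 − 30.99) × 1000 = 13470 + (-1070) = 12400 ft.
ISA temperature at 12400 ft = 15 − 2 × (12400/1000) = -9.8°C.
ISA deviation = 16 − (-9.8) = +25.8°C.
Density altitude = 12400 + 120 × (25.8) = 15496 ft.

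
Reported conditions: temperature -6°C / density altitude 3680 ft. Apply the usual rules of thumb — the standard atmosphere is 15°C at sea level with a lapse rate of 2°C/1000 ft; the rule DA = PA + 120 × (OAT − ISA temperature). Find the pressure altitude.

DA = PA + 120 × (OAT − (15 − 2·PA/1000)) = PA + 120·OAT − 1800 + 0.24·PA = 1.24·PA + 120·OAT − 1800.
So 1.24·PA = 3680 − 120 × (-6) + 1800 = 6200.
PA = 6200 / 1.24 = 5000 ft.

5000 ft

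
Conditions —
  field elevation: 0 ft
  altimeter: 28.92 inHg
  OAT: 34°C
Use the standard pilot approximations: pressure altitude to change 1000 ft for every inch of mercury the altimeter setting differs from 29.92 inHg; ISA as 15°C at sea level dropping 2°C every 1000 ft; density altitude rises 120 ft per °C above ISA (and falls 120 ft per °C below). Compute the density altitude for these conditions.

Pressure altitude = 0 + (29.92 − 28.92) × 1000 = 0 + (+1000) = 1000 ft.
ISA temperature at 1000 ft = 15 − 2 × (1000/1000) = 13°C.
ISA deviation = 34 − 13 = +21°C.
Density altitude = 1000 + 120 × (21) = 3520 ft.

3520 ft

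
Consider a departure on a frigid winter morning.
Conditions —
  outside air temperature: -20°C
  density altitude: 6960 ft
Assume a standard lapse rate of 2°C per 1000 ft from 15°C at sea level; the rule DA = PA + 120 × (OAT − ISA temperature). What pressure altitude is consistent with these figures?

DA = PA + 120 × (OAT − (15 − 2·PA/1000)) = PA + 120·OAT − 1800 + 0.24·PA = 1.24·PA + 120·OAT − 1800.
So 1.24·PA = 6960 − 120 × (-20) + 1800 = 11160.
PA = 11160 / 1.24 = 9000 ft.

9000 ft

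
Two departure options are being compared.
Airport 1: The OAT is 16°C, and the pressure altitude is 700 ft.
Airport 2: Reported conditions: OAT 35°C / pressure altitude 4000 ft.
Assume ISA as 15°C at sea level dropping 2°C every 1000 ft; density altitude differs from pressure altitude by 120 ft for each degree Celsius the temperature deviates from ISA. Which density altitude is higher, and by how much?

Airport 2 by 6372 ft

Airport 1: ISA temp = 13.6°C, deviation +2.4°C, DA = 700 + 120 × 2.4 = 988 ft.
Airport 2: ISA temp = 7°C, deviation +28°C, DA = 4000 + 120 × 28 = 7360 ft.
Airport 2 is higher by 7360 − 988 = 6372 ft.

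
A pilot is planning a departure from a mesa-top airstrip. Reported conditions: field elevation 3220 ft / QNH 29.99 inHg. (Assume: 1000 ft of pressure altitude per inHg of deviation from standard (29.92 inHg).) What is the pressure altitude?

Pressure correction = (29.92 − 29.99) × 1000 = -70 ft.
Pressure altitude = 3220 + (-70) = 3150 ft.

3150 ft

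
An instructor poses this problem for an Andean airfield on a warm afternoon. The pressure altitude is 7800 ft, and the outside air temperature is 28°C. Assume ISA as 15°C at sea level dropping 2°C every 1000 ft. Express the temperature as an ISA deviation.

ISA+28.6°C

ISA temperature at 7800 ft = 15 − 2 × (7800/1000) = -0.6°C.
Deviation = OAT − ISA = 28 − (-0.6) = +28.6°C.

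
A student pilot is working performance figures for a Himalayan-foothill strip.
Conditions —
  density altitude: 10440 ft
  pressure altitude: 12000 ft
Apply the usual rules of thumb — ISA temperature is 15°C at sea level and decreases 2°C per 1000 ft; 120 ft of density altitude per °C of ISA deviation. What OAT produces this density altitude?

-22°C

Density altitude − pressure altitude = 10440 − 12000 = -1560 ft.
At 120 ft/°C that is an ISA deviation of -1560/120 = -13°C.
ISA temperature at 12000 ft = 15 − 2 × (12000/1000) = -9°C.
OAT = ISA + deviation = -9 + (-13) = -22°C.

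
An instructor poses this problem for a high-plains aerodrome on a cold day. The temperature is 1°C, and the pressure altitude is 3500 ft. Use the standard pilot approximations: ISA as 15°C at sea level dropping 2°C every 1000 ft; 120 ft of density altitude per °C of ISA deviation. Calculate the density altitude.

2660 ft

ISA temperature at 3500 ft = 15 − 2 × (3500/1000) = 8°C.
ISA deviation = 1 − 8 = -7°C.
Density altitude = 3500 + 120 × (-7) = 3500 + (-840) = 2660 ft.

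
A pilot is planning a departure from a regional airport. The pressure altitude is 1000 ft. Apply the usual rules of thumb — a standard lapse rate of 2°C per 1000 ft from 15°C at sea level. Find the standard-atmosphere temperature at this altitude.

ISA temperature = 15 − 2 × (1000/1000) = 15 − 2 = 13°C.

13°C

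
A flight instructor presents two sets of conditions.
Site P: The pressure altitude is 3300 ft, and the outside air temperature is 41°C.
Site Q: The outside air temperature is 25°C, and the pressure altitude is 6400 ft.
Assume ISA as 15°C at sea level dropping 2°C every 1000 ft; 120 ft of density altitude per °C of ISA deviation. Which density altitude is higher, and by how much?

Site P: ISA temp = 8.4°C, deviation +32.6°C, DA = 3300 + 120 × 32.6 = 7212 ft.
Site Q: ISA temp = 2.2°C, deviation +22.8°C, DA = 6400 + 120 × 22.8 = 9136 ft.
Site Q is higher by 9136 − 7212 = 1924 ft.

Site Q by 1924 ft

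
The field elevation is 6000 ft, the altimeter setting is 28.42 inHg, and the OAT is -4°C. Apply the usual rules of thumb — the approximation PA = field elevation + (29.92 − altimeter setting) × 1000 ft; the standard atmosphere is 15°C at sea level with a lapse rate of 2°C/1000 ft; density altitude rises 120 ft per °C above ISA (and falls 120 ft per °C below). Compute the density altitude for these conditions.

Pressure altitude = 6000 + (29.92 − 28.42) × 1000 = 6000 + (+1500) = 7500 ft.
ISA temperature at 7500 ft = 15 − 2 × (7500/1000) = 0°C.
ISA deviation = -4 − 0 = -4°C.
Density altitude = 7500 + 120 × (-4) = 7020 ft.

7020 ft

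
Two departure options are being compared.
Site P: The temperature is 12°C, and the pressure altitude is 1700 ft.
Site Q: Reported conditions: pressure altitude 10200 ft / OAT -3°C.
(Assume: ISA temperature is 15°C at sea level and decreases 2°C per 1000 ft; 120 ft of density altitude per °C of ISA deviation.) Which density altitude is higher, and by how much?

Site Q by 8740 ft

Site P: ISA temp = 11.6°C, deviation +0.4°C, DA = 1700 + 120 × 0.4 = 1748 ft.
Site Q: ISA temp = -5.4°C, deviation +2.4°C, DA = 10200 + 120 × 2.4 = 10488 ft.
Site Q is higher by 10488 − 1748 = 8740 ft.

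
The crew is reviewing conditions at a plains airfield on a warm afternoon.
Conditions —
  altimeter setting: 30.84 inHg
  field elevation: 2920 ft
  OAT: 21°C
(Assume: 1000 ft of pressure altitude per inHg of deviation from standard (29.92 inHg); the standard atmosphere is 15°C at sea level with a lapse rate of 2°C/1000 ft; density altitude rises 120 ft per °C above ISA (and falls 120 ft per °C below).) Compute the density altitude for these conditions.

Pressure altitude = 2920 + (29.92 − 30.84) × 1000 = 2920 + (-920) = 2000 ft.
ISA temperature at 2000 ft = 15 − 2 × (2000/1000) = 11°C.
ISA deviation = 21 − 11 = +10°C.
Density altitude = 2000 + 120 × (10) = 3200 ft.

3200 ft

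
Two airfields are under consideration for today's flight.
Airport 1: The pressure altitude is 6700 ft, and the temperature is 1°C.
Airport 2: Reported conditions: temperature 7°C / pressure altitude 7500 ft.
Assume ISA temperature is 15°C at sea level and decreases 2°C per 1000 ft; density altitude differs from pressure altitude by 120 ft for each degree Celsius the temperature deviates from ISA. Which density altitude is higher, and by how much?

Airport 1: ISA temp = 1.6°C, deviation -0.6°C, DA = 6700 + 120 × (-0.6) = 6628 ft.
Airport 2: ISA temp = 0°C, deviation +7°C, DA = 7500 + 120 × 7 = 8340 ft.
Airport 2 is higher by 8340 − 6628 = 1712 ft.

Airport 2 by 1712 ft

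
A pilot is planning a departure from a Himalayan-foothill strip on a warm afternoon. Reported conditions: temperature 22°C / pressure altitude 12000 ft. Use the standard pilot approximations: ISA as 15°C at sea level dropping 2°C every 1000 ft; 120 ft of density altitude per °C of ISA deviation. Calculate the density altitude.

15720 ft

ISA temperature at 12000 ft = 15 − 2 × (12000/1000) = -9°C.
ISA deviation = 22 − (-9) = +31°C.
Density altitude = 12000 + 120 × (31) = 12000 + (+3720) = 15720 ft.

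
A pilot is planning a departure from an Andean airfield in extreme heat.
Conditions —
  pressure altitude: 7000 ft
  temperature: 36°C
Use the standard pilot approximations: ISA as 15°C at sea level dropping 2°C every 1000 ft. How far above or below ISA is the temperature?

ISA+35°C

ISA temperature at 7000 ft = 15 − 2 × (7000/1000) = 1°C.
Deviation = OAT − ISA = 36 − 1 = +35°C.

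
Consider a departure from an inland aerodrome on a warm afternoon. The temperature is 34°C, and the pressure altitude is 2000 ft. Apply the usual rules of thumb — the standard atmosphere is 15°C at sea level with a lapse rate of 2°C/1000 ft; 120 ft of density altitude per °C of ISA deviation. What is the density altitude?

4760 ft

ISA temperature at 2000 ft = 15 − 2 × (2000/1000) = 11°C.
ISA deviation = 34 − 11 = +23°C.
Density altitude = 2000 + 120 × (23) = 2000 + (+2760) = 4760 ft.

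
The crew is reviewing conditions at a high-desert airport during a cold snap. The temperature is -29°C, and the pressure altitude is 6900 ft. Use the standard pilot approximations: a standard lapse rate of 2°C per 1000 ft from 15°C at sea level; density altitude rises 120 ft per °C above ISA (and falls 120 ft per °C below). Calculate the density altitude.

ISA temperature at 6900 ft = 15 − 2 × (6900/1000) = 1.2°C.
ISA deviation = -29 − 1.2 = -30.2°C.
Density altitude = 6900 + 120 × (-30.2) = 6900 + (-3624) = 3276 ft.

3276 ft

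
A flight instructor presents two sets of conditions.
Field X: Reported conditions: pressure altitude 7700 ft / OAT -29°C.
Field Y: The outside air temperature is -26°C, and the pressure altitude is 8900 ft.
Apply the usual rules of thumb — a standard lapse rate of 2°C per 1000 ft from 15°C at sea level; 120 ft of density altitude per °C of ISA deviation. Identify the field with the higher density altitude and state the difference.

Field X: ISA temp = -0.4°C, deviation -28.6°C, DA = 7700 + 120 × (-28.6) = 4268 ft.
Field Y: ISA temp = -2.8°C, deviation -23.2°C, DA = 8900 + 120 × (-23.2) = 6116 ft.
Field Y is higher by 6116 − 4268 = 1848 ft.

Field Y by 1848 ft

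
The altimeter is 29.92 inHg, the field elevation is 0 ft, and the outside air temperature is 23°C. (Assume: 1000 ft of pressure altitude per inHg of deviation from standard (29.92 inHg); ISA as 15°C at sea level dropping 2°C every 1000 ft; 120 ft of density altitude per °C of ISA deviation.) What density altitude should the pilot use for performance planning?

960 ft

Pressure altitude = 0 + (29.92 − 29.92) × 1000 = 0 + (0) = 0 ft.
ISA temperature at 0 ft = 15 − 2 × (0/1000) = 15°C.
ISA deviation = 23 − 15 = +8°C.
Density altitude = 0 + 120 × (8) = 960 ft.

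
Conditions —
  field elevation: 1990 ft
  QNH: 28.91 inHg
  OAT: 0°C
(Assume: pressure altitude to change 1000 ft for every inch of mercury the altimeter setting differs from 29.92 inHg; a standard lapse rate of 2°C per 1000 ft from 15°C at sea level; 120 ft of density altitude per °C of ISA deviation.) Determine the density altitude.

Pressure altitude = 1990 + (29.92 − 28.91) × 1000 = 1990 + (+1010) = 3000 ft.
ISA temperature at 3000 ft = 15 − 2 × (3000/1000) = 9°C.
ISA deviation = 0 − 9 = -9°C.
Density altitude = 3000 + 120 × (-9) = 1920 ft.

1920 ft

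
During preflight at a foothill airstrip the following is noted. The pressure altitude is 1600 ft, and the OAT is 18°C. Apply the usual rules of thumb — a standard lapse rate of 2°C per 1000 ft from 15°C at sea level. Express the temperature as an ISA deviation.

ISA+6.2°C

ISA temperature at 1600 ft = 15 − 2 × (1600/1000) = 11.8°C.
Deviation = OAT − ISA = 18 − 11.8 = +6.2°C.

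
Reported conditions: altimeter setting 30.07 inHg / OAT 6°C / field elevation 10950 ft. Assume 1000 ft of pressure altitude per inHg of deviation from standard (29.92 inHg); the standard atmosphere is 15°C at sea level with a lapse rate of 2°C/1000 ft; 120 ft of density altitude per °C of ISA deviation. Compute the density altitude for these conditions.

Pressure altitude = 10950 + (29.92 − 30.07) × 1000 = 10950 + (-150) = 10800 ft.
ISA temperature at 10800 ft = 15 − 2 × (10800/1000) = -6.6°C.
ISA deviation = 6 − (-6.6) = +12.6°C.
Density altitude = 10800 + 120 × (12.6) = 12312 ft.

12312 ft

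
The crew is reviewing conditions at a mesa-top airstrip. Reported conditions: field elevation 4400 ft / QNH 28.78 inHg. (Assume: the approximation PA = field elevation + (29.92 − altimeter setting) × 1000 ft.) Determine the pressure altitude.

5540 ft

Pressure correction = (29.92 − 28.78) × 1000 = +1140 ft.
Pressure altitude = 4400 + (+1140) = 5540 ft.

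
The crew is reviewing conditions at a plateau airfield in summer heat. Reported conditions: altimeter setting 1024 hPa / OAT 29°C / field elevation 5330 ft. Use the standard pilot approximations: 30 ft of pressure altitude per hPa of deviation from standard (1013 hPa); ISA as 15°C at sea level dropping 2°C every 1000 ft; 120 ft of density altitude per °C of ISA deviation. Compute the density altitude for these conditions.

Pressure altitude = 5330 + (1013 − 1024) × 30 = 5330 + (-330) = 5000 ft.
ISA temperature at 5000 ft = 15 − 2 × (5000/1000) = 5°C.
ISA deviation = 29 − 5 = +24°C.
Density altitude = 5000 + 120 × (24) = 7880 ft.

7880 ft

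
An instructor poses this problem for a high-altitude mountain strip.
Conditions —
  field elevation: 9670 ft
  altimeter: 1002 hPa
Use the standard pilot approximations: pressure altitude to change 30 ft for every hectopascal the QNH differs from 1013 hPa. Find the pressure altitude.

10000 ft

Pressure correction = (1013 − 1002) × 30 = +330 ft.
Pressure altitude = 9670 + (+330) = 10000 ft.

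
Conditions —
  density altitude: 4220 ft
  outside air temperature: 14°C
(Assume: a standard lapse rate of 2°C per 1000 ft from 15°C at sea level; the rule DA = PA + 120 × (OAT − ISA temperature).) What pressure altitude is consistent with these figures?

DA = PA + 120 × (OAT − (15 − 2·PA/1000)) = PA + 120·OAT − 1800 + 0.24·PA = 1.24·PA + 120·OAT − 1800.
So 1.24·PA = 4220 − 120 × 14 + 1800 = 4340.
PA = 4340 / 1.24 = 3500 ft.

3500 ft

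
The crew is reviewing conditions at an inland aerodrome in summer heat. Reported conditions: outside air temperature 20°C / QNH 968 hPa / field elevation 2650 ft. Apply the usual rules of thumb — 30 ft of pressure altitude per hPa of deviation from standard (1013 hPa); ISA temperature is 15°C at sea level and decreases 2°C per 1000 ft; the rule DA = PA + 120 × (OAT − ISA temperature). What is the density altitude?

Pressure altitude = 2650 + (1013 − 968) × 30 = 2650 + (+1350) = 4000 ft.
ISA temperature at 4000 ft = 15 − 2 × (4000/1000) = 7°C.
ISA deviation = 20 − 7 = +13°C.
Density altitude = 4000 + 120 × (13) = 5560 ft.

5560 ft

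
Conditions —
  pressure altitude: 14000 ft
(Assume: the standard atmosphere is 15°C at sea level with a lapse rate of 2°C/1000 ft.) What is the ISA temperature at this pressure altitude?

-13°C

ISA temperature = 15 − 2 × (14000/1000) = 15 − 28 = -13°C.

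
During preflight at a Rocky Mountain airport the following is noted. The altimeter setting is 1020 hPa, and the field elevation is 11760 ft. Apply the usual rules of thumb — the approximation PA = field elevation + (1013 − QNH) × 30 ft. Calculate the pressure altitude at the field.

Pressure correction = (1013 − 1020) × 30 = -210 ft.
Pressure altitude = 11760 + (-210) = 11550 ft.

11550 ft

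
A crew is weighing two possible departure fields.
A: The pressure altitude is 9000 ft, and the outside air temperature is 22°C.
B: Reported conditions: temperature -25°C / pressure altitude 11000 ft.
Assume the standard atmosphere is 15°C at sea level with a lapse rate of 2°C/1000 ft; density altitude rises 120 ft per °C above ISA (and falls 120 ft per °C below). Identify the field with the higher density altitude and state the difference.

A by 3160 ft

A: ISA temp = -3°C, deviation +25°C, DA = 9000 + 120 × 25 = 12000 ft.
B: ISA temp = -7°C, deviation -18°C, DA = 11000 + 120 × (-18) = 8840 ft.
A is higher by 12000 − 8840 = 3160 ft.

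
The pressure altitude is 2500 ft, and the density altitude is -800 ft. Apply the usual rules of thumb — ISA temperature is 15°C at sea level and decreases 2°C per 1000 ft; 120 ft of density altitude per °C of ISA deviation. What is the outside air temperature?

-17.5°C

Density altitude − pressure altitude = -800 − 2500 = -3300 ft.
At 120 ft/°C that is an ISA deviation of -3300/120 = -27.5°C.
ISA temperature at 2500 ft = 15 − 2 × (2500/1000) = 10°C.
OAT = ISA + deviation = 10 + (-27.5) = -17.5°C.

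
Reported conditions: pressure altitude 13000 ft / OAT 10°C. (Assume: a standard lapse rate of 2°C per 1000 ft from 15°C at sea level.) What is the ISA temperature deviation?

ISA temperature at 13000 ft = 15 − 2 × (13000/1000) = -11°C.
Deviation = OAT − ISA = 10 − (-11) = +21°C.

ISA+21°C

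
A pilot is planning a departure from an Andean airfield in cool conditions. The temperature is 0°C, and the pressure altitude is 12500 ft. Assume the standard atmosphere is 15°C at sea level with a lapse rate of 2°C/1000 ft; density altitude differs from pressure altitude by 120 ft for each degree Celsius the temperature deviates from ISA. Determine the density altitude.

13700 ft

ISA temperature at 12500 ft = 15 − 2 × (12500/1000) = -10°C.
ISA deviation = 0 − (-10) = +10°C.
Density altitude = 12500 + 120 × (10) = 12500 + (+1200) = 13700 ft.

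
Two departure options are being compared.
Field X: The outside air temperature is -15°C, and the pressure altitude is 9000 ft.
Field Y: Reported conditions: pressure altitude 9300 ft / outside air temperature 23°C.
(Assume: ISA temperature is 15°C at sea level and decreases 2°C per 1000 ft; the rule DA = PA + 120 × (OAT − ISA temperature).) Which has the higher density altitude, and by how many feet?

Field Y by 4932 ft

Field X: ISA temp = -3°C, deviation -12°C, DA = 9000 + 120 × (-12) = 7560 ft.
Field Y: ISA temp = -3.6°C, deviation +26.6°C, DA = 9300 + 120 × 26.6 = 12492 ft.
Field Y is higher by 12492 − 7560 = 4932 ft.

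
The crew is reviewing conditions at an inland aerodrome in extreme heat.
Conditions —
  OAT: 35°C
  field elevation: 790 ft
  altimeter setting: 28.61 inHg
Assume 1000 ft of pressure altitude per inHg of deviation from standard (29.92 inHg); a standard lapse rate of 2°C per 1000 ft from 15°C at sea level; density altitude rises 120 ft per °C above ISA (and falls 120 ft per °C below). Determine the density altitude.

Pressure altitude = 790 + (29.92 − 28.61) × 1000 = 790 + (+1310) = 2100 ft.
ISA temperature at 2100 ft = 15 − 2 × (2100/1000) = 10.8°C.
ISA deviation = 35 − 10.8 = +24.2°C.
Density altitude = 2100 + 120 × (24.2) = 5004 ft.

5004 ft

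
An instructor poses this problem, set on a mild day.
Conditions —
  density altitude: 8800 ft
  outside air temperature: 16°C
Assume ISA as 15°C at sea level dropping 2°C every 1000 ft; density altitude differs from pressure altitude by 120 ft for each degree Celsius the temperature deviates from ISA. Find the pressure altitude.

7000 ft

DA = PA + 120 × (OAT − (15 − 2·PA/1000)) = PA + 120·OAT − 1800 + 0.24·PA = 1.24·PA + 120·OAT − 1800.
So 1.24·PA = 8800 − 120 × 16 + 1800 = 8680.
PA = 8680 / 1.24 = 7000 ft.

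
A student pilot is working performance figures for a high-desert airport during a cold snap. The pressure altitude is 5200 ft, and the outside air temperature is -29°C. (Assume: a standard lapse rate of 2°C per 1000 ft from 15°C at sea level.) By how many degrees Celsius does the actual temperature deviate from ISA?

ISA temperature at 5200 ft = 15 − 2 × (5200/1000) = 4.6°C.
Deviation = OAT − ISA = -29 − 4.6 = -33.6°C.

ISA-33.6°C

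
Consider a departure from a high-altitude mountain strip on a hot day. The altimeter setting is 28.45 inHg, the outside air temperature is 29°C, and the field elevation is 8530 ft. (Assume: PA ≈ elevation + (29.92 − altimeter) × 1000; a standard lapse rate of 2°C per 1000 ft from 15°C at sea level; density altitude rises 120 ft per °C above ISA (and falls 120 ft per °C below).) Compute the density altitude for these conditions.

Pressure altitude = 8530 + (29.92 − 28.45) × 1000 = 8530 + (+1470) = 10000 ft.
ISA temperature at 10000 ft = 15 − 2 × (10000/1000) = -5°C.
ISA deviation = 29 − (-5) = +34°C.
Density altitude = 10000 + 120 × (34) = 14080 ft.

14080 ft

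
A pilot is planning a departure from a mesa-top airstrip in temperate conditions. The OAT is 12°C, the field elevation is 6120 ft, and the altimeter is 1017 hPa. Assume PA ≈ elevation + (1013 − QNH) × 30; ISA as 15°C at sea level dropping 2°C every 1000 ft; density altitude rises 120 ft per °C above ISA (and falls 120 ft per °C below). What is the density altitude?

Pressure altitude = 6120 + (1013 − 1017) × 30 = 6120 + (-120) = 6000 ft.
ISA temperature at 6000 ft = 15 − 2 × (6000/1000) = 3°C.
ISA deviation = 12 − 3 = +9°C.
Density altitude = 6000 + 120 × (9) = 7080 ft.

7080 ft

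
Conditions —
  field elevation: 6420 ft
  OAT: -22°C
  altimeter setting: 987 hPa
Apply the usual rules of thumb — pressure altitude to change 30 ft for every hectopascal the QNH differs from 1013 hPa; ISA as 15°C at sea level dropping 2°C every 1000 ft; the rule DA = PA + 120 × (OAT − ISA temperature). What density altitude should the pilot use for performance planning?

4488 ft

Pressure altitude = 6420 + (1013 − 987) × 30 = 6420 + (+780) = 7200 ft.
ISA temperature at 7200 ft = 15 − 2 × (7200/1000) = 0.6°C.
ISA deviation = -22 − 0.6 = -22.6°C.
Density altitude = 7200 + 120 × (-22.6) = 4488 ft.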